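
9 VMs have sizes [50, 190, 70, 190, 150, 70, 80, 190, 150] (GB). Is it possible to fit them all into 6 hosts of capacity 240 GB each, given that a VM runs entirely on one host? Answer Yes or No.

A valid assignment using 6 hosts:
  host 1: 190 + 50 = 240
  host 2: 190 = 190
  host 3: 190 = 190
  host 4: 150 + 80 = 230
  host 5: 150 + 70 = 220
  host 6: 70 = 70
Every load is within 240 GB, so 6 hosts suffice.

Yes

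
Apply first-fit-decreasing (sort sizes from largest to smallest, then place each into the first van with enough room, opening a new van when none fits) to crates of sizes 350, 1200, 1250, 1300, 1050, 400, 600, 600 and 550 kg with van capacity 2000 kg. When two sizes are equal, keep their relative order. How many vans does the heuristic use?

Sorted descending: 1300, 1250, 1200, 1050, 600, 600, 550, 400, 350.
  1300 → van 1 (new)  [load 1300/2000]
  1250 → van 2 (new)  [load 1250/2000]
  1200 → van 3 (new)  [load 1200/2000]
  1050 → van 4 (new)  [load 1050/2000]
  600 → van 1  [load 1900/2000]
  600 → van 2  [load 1850/2000]
  550 → van 3  [load 1750/2000]
  400 → van 4  [load 1450/2000]
  350 → van 4  [load 1800/2000]
4 vans opened.

4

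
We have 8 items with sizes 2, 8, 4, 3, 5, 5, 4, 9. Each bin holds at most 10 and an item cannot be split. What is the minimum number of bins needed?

Total = 9 + 8 + 5 + 5 + 4 + 4 + 3 + 2 = 40.
Lower bound: ⌈40/10⌉ = 4 bins.
A packing using 5 bins:
  bin 1: 9 = 9
  bin 2: 8 + 2 = 10
  bin 3: 5 + 5 = 10
  bin 4: 4 + 4 = 8
  bin 5: 3 = 3
No arrangement into 4 bins stays within capacity, so 5 is optimal.

5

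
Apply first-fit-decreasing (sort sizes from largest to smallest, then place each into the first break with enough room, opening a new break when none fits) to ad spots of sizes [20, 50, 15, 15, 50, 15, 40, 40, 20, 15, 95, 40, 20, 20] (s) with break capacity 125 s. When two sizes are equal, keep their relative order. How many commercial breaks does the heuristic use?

Sorted descending: 95, 50, 50, 40, 40, 40, 20, 20, 20, 20, 15, 15, 15, 15.
  95 → break 1 (new)  [load 95/125]
  50 → break 2 (new)  [load 50/125]
  50 → break 2  [load 100/125]
  40 → break 3 (new)  [load 40/125]
  40 → break 3  [load 80/125]
  40 → break 3  [load 120/125]
  20 → break 1  [load 115/125]
  20 → break 2  [load 120/125]
  20 → break 4 (new)  [load 20/125]
  20 → break 4  [load 40/125]
  15 → break 4  [load 55/125]
  15 → break 4  [load 70/125]
  15 → break 4  [load 85/125]
  15 → break 4  [load 100/125]
4 commercial breaks opened.

4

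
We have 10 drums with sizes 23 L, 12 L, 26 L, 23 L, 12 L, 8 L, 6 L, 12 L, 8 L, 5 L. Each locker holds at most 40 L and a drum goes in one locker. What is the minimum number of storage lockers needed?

Total = 26 + 23 + 23 + 12 + 12 + 12 + 8 + 8 + 6 + 5 = 135 L.
Lower bound: ⌈135/40⌉ = 4 storage lockers.
A packing using 4 storage lockers:
  locker 1: 26 + 12 = 38
  locker 2: 23 + 12 + 5 = 40
  locker 3: 23 + 12 = 35
  locker 4: 8 + 8 + 6 = 22
This matches the lower bound, so 4 is optimal.

4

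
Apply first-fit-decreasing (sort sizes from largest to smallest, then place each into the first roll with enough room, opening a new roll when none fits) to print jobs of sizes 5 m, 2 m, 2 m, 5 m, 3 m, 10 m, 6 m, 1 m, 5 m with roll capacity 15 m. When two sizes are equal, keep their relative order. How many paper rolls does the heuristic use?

Sorted descending: 10, 6, 5, 5, 5, 3, 2, 2, 1.
  10 → roll 1 (new)  [load 10/15]
  6 → roll 2 (new)  [load 6/15]
  5 → roll 1  [load 15/15]
  5 → roll 2  [load 11/15]
  5 → roll 3 (new)  [load 5/15]
  3 → roll 2  [load 14/15]
  2 → roll 3  [load 7/15]
  2 → roll 3  [load 9/15]
  1 → roll 2  [load 15/15]
3 paper rolls opened.

3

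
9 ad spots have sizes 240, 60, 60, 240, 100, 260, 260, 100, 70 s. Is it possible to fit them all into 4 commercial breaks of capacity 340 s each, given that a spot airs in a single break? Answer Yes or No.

Total = 1390 s; ⌈1390/340⌉ = 5.
At least 5 commercial breaks are required, but only 4 are allowed.

No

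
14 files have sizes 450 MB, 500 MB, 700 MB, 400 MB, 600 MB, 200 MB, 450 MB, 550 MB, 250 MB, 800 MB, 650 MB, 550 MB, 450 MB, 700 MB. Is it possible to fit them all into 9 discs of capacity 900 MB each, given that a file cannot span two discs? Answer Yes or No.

No

Total = 7250 MB; ⌈7250/900⌉ = 9.
The bound of 9 does not rule out 9, but exhaustive search shows no assignment into 9 discs of capacity 900 MB exists — the minimum is 10.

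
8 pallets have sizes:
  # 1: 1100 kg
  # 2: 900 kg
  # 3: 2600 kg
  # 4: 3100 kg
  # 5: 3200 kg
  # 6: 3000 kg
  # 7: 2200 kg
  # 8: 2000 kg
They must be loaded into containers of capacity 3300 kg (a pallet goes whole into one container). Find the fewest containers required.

Total = 3200 + 3100 + 3000 + 2600 + 2200 + 2000 + 1100 + 900 = 18100 kg.
Lower bound: ⌈18100/3300⌉ = 6 containers.
A packing using 6 containers:
  container 1: 3200 = 3200
  container 2: 3100 = 3100
  container 3: 3000 = 3000
  container 4: 2600 = 2600
  container 5: 2200 + 1100 = 3300
  container 6: 2000 + 900 = 2900
This matches the lower bound, so 6 is optimal.

6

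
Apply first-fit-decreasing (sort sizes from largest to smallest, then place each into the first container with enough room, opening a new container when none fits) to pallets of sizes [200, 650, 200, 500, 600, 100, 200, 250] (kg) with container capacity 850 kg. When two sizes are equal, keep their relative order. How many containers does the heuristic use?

4

Sorted descending: 650, 600, 500, 250, 200, 200, 200, 100.
  650 → container 1 (new)  [load 650/850]
  600 → container 2 (new)  [load 600/850]
  500 → container 3 (new)  [load 500/850]
  250 → container 2  [load 850/850]
  200 → container 1  [load 850/850]
  200 → container 3  [load 700/850]
  200 → container 4 (new)  [load 200/850]
  100 → container 3  [load 800/850]
4 containers opened.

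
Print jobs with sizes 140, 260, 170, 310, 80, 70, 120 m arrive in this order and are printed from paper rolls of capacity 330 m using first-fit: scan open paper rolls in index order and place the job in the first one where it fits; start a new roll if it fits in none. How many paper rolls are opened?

4

  140 → roll 1 (new)  [load 140/330]
  260 → roll 2 (new)  [load 260/330]
  170 → roll 1  [load 310/330]
  310 → roll 3 (new)  [load 310/330]
  80 → roll 4 (new)  [load 80/330]
  70 → roll 2  [load 330/330]
  120 → roll 4  [load 200/330]
4 paper rolls opened.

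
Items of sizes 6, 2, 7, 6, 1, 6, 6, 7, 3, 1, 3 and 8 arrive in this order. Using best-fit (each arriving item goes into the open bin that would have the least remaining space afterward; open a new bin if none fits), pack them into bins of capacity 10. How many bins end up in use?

  6 → bin 1 (new)  [load 6/10]
  2 → bin 1  [load 8/10]
  7 → bin 2 (new)  [load 7/10]
  6 → bin 3 (new)  [load 6/10]
  1 → bin 1  [load 9/10]
  6 → bin 4 (new)  [load 6/10]
  6 → bin 5 (new)  [load 6/10]
  7 → bin 6 (new)  [load 7/10]
  3 → bin 2  [load 10/10]
  1 → bin 1  [load 10/10]
  3 → bin 6  [load 10/10]
  8 → bin 7 (new)  [load 8/10]
7 bins opened.

7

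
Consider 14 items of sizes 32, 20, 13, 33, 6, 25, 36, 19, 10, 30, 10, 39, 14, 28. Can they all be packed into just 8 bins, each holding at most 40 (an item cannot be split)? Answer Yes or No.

Total = 315; ⌈315/40⌉ = 8.
The bound of 8 does not rule out 8, but exhaustive search shows no assignment into 8 bins of capacity 40 exists — the minimum is 9.

No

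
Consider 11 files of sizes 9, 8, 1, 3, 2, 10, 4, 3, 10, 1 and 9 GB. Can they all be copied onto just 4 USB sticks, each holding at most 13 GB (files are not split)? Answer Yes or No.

No

Total = 60 GB; ⌈60/13⌉ = 5.
At least 5 USB sticks are required, but only 4 are allowed.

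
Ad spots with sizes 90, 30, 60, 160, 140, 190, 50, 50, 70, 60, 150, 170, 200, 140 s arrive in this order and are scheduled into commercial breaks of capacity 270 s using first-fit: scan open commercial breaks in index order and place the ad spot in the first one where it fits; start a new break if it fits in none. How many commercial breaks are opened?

  90 → break 1 (new)  [load 90/270]
  30 → break 1  [load 120/270]
  60 → break 1  [load 180/270]
  160 → break 2 (new)  [load 160/270]
  140 → break 3 (new)  [load 140/270]
  190 → break 4 (new)  [load 190/270]
  50 → break 1  [load 230/270]
  50 → break 2  [load 210/270]
  70 → break 3  [load 210/270]
  60 → break 2  [load 270/270]
  150 → break 5 (new)  [load 150/270]
  170 → break 6 (new)  [load 170/270]
  200 → break 7 (new)  [load 200/270]
  140 → break 8 (new)  [load 140/270]
8 commercial breaks opened.

8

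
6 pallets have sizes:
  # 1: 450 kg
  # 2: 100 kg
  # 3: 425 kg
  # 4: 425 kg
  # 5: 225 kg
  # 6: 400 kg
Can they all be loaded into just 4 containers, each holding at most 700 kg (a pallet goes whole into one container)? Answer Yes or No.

Yes

A valid assignment using 4 containers:
  container 1: 450 + 225 = 675
  container 2: 425 + 100 = 525
  container 3: 425 = 425
  container 4: 400 = 400
Every load is within 700 kg, so 4 containers suffice.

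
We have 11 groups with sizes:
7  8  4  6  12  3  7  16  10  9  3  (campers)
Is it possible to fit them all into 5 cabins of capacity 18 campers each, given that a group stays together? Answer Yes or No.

A valid assignment using 5 cabins:
  cabin 1: 16 = 16
  cabin 2: 12 + 6 = 18
  cabin 3: 10 + 8 = 18
  cabin 4: 9 + 7 = 16
  cabin 5: 7 + 4 + 3 + 3 = 17
Every load is within 18 campers, so 5 cabins suffice.

Yes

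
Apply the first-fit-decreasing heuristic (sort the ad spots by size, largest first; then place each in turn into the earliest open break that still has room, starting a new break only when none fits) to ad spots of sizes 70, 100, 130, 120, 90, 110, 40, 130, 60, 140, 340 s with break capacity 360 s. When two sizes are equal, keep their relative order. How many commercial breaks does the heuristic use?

4

Sorted descending: 340, 140, 130, 130, 120, 110, 100, 90, 70, 60, 40.
  340 → break 1 (new)  [load 340/360]
  140 → break 2 (new)  [load 140/360]
  130 → break 2  [load 270/360]
  130 → break 3 (new)  [load 130/360]
  120 → break 3  [load 250/360]
  110 → break 3  [load 360/360]
  100 → break 4 (new)  [load 100/360]
  90 → break 2  [load 360/360]
  70 → break 4  [load 170/360]
  60 → break 4  [load 230/360]
  40 → break 4  [load 270/360]
4 commercial breaks opened.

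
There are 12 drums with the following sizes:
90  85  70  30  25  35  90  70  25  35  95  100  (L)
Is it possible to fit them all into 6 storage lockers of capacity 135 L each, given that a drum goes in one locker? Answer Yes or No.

No

Total = 750 L; ⌈750/135⌉ = 6.
7 drums each exceed half the capacity and cannot share a locker, forcing at least 7 storage lockers.
At least 7 storage lockers are required, but only 6 are allowed.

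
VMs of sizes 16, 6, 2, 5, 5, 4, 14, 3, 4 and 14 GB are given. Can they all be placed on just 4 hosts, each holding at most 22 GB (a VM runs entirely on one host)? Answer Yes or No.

Yes

A valid assignment using 4 hosts:
  host 1: 16 + 6 = 22
  host 2: 14 + 5 + 3 = 22
  host 3: 14 + 5 + 2 = 21
  host 4: 4 + 4 = 8
Every load is within 22 GB, so 4 hosts suffice.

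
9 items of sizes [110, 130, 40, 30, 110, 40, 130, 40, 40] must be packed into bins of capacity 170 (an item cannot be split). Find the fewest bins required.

5

Total = 130 + 130 + 110 + 110 + 40 + 40 + 40 + 40 + 30 = 670.
Lower bound: ⌈670/170⌉ = 4 bins.
A packing using 5 bins:
  bin 1: 130 + 40 = 170
  bin 2: 130 + 40 = 170
  bin 3: 110 + 40 = 150
  bin 4: 110 + 40 = 150
  bin 5: 30 = 30
No arrangement into 4 bins stays within capacity, so 5 is optimal.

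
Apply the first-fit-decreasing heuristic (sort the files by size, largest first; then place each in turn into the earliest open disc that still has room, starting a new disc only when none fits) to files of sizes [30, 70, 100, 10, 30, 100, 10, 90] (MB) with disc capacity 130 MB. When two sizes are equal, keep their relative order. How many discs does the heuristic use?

4

Sorted descending: 100, 100, 90, 70, 30, 30, 10, 10.
  100 → disc 1 (new)  [load 100/130]
  100 → disc 2 (new)  [load 100/130]
  90 → disc 3 (new)  [load 90/130]
  70 → disc 4 (new)  [load 70/130]
  30 → disc 1  [load 130/130]
  30 → disc 2  [load 130/130]
  10 → disc 3  [load 100/130]
  10 → disc 3  [load 110/130]
4 discs opened.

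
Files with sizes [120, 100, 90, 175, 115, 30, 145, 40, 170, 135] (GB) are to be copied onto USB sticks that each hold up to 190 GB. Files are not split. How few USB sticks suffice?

7

Total = 175 + 170 + 145 + 135 + 120 + 115 + 100 + 90 + 40 + 30 = 1120 GB.
Lower bound: ⌈1120/190⌉ = 6 USB sticks.
Also, 7 files each exceed 95 GB, and no two of those can share a USB stick, so at least 7 USB sticks are needed.
A packing using 7 USB sticks:
  USB stick 1: 175 = 175
  USB stick 2: 170 = 170
  USB stick 3: 145 + 40 = 185
  USB stick 4: 135 + 30 = 165
  USB stick 5: 120 = 120
  USB stick 6: 115 = 115
  USB stick 7: 100 + 90 = 190
This matches the lower bound, so 7 is optimal.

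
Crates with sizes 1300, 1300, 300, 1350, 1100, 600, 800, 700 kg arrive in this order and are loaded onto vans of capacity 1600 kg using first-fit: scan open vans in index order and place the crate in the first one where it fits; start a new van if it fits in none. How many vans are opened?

6

  1300 → van 1 (new)  [load 1300/1600]
  1300 → van 2 (new)  [load 1300/1600]
  300 → van 1  [load 1600/1600]
  1350 → van 3 (new)  [load 1350/1600]
  1100 → van 4 (new)  [load 1100/1600]
  600 → van 5 (new)  [load 600/1600]
  800 → van 5  [load 1400/1600]
  700 → van 6 (new)  [load 700/1600]
6 vans opened.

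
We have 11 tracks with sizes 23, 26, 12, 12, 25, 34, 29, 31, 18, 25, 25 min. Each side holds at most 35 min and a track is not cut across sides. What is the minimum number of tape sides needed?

Total = 34 + 31 + 29 + 26 + 25 + 25 + 25 + 23 + 18 + 12 + 12 = 260 min.
Lower bound: ⌈260/35⌉ = 8 tape sides.
Also, 9 tracks each exceed 35/2 min, and no two of those can share a side, so at least 9 tape sides are needed.
A packing using 9 tape sides:
  side 1: 34 = 34
  side 2: 31 = 31
  side 3: 29 = 29
  side 4: 26 = 26
  side 5: 25 = 25
  side 6: 25 = 25
  side 7: 25 = 25
  side 8: 23 + 12 = 35
  side 9: 18 + 12 = 30
This matches the lower bound, so 9 is optimal.

9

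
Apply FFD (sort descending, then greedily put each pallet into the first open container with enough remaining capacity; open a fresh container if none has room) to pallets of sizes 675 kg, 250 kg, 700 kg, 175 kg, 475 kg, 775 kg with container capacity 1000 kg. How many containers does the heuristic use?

4

Sorted descending: 775, 700, 675, 475, 250, 175.
  775 → container 1 (new)  [load 775/1000]
  700 → container 2 (new)  [load 700/1000]
  675 → container 3 (new)  [load 675/1000]
  475 → container 4 (new)  [load 475/1000]
  250 → container 2  [load 950/1000]
  175 → container 1  [load 950/1000]
4 containers opened.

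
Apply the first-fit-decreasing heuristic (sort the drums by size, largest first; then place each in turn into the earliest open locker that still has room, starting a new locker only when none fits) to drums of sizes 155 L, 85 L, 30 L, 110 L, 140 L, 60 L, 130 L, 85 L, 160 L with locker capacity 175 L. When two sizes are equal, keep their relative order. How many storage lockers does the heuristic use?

Sorted descending: 160, 155, 140, 130, 110, 85, 85, 60, 30.
  160 → locker 1 (new)  [load 160/175]
  155 → locker 2 (new)  [load 155/175]
  140 → locker 3 (new)  [load 140/175]
  130 → locker 4 (new)  [load 130/175]
  110 → locker 5 (new)  [load 110/175]
  85 → locker 6 (new)  [load 85/175]
  85 → locker 6  [load 170/175]
  60 → locker 5  [load 170/175]
  30 → locker 3  [load 170/175]
6 storage lockers opened.

6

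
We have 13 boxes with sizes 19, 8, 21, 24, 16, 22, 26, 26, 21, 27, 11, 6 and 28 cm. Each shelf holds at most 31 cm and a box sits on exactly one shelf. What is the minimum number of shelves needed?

Total = 28 + 27 + 26 + 26 + 24 + 22 + 21 + 21 + 19 + 16 + 11 + 8 + 6 = 255 cm.
Lower bound: ⌈255/31⌉ = 9 shelves.
Also, 10 boxes each exceed 31/2 cm, and no two of those can share a shelf, so at least 10 shelves are needed.
A packing using 10 shelves:
  shelf 1: 28 = 28
  shelf 2: 27 = 27
  shelf 3: 26 = 26
  shelf 4: 26 = 26
  shelf 5: 24 + 6 = 30
  shelf 6: 22 + 8 = 30
  shelf 7: 21 = 21
  shelf 8: 21 = 21
  shelf 9: 19 + 11 = 30
  shelf 10: 16 = 16
This matches the lower bound, so 10 is optimal.

10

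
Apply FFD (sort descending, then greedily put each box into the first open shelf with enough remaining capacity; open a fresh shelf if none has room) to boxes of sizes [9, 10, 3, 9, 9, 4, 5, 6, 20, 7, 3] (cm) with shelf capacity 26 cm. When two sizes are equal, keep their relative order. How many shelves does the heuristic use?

Sorted descending: 20, 10, 9, 9, 9, 7, 6, 5, 4, 3, 3.
  20 → shelf 1 (new)  [load 20/26]
  10 → shelf 2 (new)  [load 10/26]
  9 → shelf 2  [load 19/26]
  9 → shelf 3 (new)  [load 9/26]
  9 → shelf 3  [load 18/26]
  7 → shelf 2  [load 26/26]
  6 → shelf 1  [load 26/26]
  5 → shelf 3  [load 23/26]
  4 → shelf 4 (new)  [load 4/26]
  3 → shelf 3  [load 26/26]
  3 → shelf 4  [load 7/26]
4 shelves opened.

4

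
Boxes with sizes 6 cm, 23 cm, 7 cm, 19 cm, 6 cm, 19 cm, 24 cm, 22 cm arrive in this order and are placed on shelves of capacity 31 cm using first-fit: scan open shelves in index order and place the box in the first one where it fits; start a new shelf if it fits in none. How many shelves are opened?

5

  6 → shelf 1 (new)  [load 6/31]
  23 → shelf 1  [load 29/31]
  7 → shelf 2 (new)  [load 7/31]
  19 → shelf 2  [load 26/31]
  6 → shelf 3 (new)  [load 6/31]
  19 → shelf 3  [load 25/31]
  24 → shelf 4 (new)  [load 24/31]
  22 → shelf 5 (new)  [load 22/31]
5 shelves opened.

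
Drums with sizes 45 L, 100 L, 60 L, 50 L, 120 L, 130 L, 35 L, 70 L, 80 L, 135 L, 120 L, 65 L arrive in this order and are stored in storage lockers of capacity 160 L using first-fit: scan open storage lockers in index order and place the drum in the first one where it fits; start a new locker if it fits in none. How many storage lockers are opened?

8

  45 → locker 1 (new)  [load 45/160]
  100 → locker 1  [load 145/160]
  60 → locker 2 (new)  [load 60/160]
  50 → locker 2  [load 110/160]
  120 → locker 3 (new)  [load 120/160]
  130 → locker 4 (new)  [load 130/160]
  35 → locker 2  [load 145/160]
  70 → locker 5 (new)  [load 70/160]
  80 → locker 5  [load 150/160]
  135 → locker 6 (new)  [load 135/160]
  120 → locker 7 (new)  [load 120/160]
  65 → locker 8 (new)  [load 65/160]
8 storage lockers opened.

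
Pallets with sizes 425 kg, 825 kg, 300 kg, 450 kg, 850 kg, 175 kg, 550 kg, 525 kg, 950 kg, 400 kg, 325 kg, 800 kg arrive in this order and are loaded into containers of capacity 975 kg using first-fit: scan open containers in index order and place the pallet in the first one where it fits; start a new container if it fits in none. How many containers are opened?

8

  425 → container 1 (new)  [load 425/975]
  825 → container 2 (new)  [load 825/975]
  300 → container 1  [load 725/975]
  450 → container 3 (new)  [load 450/975]
  850 → container 4 (new)  [load 850/975]
  175 → container 1  [load 900/975]
  550 → container 5 (new)  [load 550/975]
  525 → container 3  [load 975/975]
  950 → container 6 (new)  [load 950/975]
  400 → container 5  [load 950/975]
  325 → container 7 (new)  [load 325/975]
  800 → container 8 (new)  [load 800/975]
8 containers opened.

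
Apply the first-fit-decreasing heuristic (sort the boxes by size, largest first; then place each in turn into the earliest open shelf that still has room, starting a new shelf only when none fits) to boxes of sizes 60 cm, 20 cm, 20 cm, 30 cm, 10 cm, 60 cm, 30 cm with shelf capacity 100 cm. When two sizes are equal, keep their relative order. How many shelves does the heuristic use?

Sorted descending: 60, 60, 30, 30, 20, 20, 10.
  60 → shelf 1 (new)  [load 60/100]
  60 → shelf 2 (new)  [load 60/100]
  30 → shelf 1  [load 90/100]
  30 → shelf 2  [load 90/100]
  20 → shelf 3 (new)  [load 20/100]
  20 → shelf 3  [load 40/100]
  10 → shelf 1  [load 100/100]
3 shelves opened.

3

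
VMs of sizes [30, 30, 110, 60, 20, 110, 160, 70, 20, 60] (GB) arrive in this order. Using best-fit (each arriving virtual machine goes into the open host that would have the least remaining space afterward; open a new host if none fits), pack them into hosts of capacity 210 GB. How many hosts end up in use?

  30 → host 1 (new)  [load 30/210]
  30 → host 1  [load 60/210]
  110 → host 1  [load 170/210]
  60 → host 2 (new)  [load 60/210]
  20 → host 1  [load 190/210]
  110 → host 2  [load 170/210]
  160 → host 3 (new)  [load 160/210]
  70 → host 4 (new)  [load 70/210]
  20 → host 1  [load 210/210]
  60 → host 4  [load 130/210]
4 hosts opened.

4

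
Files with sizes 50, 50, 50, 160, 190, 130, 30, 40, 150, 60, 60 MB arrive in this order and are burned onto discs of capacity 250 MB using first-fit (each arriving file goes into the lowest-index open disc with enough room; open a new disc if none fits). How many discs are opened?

5

  50 → disc 1 (new)  [load 50/250]
  50 → disc 1  [load 100/250]
  50 → disc 1  [load 150/250]
  160 → disc 2 (new)  [load 160/250]
  190 → disc 3 (new)  [load 190/250]
  130 → disc 4 (new)  [load 130/250]
  30 → disc 1  [load 180/250]
  40 → disc 1  [load 220/250]
  150 → disc 5 (new)  [load 150/250]
  60 → disc 2  [load 220/250]
  60 → disc 3  [load 250/250]
5 discs opened.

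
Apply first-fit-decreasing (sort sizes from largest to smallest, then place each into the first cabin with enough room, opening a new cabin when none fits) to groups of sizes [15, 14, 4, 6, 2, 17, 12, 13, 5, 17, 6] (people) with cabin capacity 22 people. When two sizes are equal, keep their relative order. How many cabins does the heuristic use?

Sorted descending: 17, 17, 15, 14, 13, 12, 6, 6, 5, 4, 2.
  17 → cabin 1 (new)  [load 17/22]
  17 → cabin 2 (new)  [load 17/22]
  15 → cabin 3 (new)  [load 15/22]
  14 → cabin 4 (new)  [load 14/22]
  13 → cabin 5 (new)  [load 13/22]
  12 → cabin 6 (new)  [load 12/22]
  6 → cabin 3  [load 21/22]
  6 → cabin 4  [load 20/22]
  5 → cabin 1  [load 22/22]
  4 → cabin 2  [load 21/22]
  2 → cabin 4  [load 22/22]
6 cabins opened.

6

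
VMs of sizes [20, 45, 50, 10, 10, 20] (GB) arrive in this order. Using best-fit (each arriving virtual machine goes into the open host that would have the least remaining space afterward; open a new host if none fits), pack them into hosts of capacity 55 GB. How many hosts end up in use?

3

  20 → host 1 (new)  [load 20/55]
  45 → host 2 (new)  [load 45/55]
  50 → host 3 (new)  [load 50/55]
  10 → host 2  [load 55/55]
  10 → host 1  [load 30/55]
  20 → host 1  [load 50/55]
3 hosts opened.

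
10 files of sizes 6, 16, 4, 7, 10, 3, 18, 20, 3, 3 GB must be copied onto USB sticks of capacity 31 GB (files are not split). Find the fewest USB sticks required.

Total = 20 + 18 + 16 + 10 + 7 + 6 + 4 + 3 + 3 + 3 = 90 GB.
Lower bound: ⌈90/31⌉ = 3 USB sticks.
A packing using 3 USB sticks:
  USB stick 1: 20 + 10 = 30
  USB stick 2: 18 + 7 + 6 = 31
  USB stick 3: 16 + 4 + 3 + 3 + 3 = 29
This matches the lower bound, so 3 is optimal.

3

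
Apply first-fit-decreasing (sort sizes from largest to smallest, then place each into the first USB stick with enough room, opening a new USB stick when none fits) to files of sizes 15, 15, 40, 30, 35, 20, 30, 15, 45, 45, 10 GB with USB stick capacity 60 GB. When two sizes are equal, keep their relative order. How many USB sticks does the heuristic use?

Sorted descending: 45, 45, 40, 35, 30, 30, 20, 15, 15, 15, 10.
  45 → USB stick 1 (new)  [load 45/60]
  45 → USB stick 2 (new)  [load 45/60]
  40 → USB stick 3 (new)  [load 40/60]
  35 → USB stick 4 (new)  [load 35/60]
  30 → USB stick 5 (new)  [load 30/60]
  30 → USB stick 5  [load 60/60]
  20 → USB stick 3  [load 60/60]
  15 → USB stick 1  [load 60/60]
  15 → USB stick 2  [load 60/60]
  15 → USB stick 4  [load 50/60]
  10 → USB stick 4  [load 60/60]
5 USB sticks opened.

5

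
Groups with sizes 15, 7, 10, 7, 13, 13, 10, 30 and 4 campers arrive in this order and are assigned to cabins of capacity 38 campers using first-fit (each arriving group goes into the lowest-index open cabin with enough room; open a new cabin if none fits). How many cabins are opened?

4

  15 → cabin 1 (new)  [load 15/38]
  7 → cabin 1  [load 22/38]
  10 → cabin 1  [load 32/38]
  7 → cabin 2 (new)  [load 7/38]
  13 → cabin 2  [load 20/38]
  13 → cabin 2  [load 33/38]
  10 → cabin 3 (new)  [load 10/38]
  30 → cabin 4 (new)  [load 30/38]
  4 → cabin 1  [load 36/38]
4 cabins opened.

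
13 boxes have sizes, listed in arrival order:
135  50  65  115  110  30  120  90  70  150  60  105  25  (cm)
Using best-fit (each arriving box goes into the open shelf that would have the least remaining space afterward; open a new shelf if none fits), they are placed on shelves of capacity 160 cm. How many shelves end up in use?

9

  135 → shelf 1 (new)  [load 135/160]
  50 → shelf 2 (new)  [load 50/160]
  65 → shelf 2  [load 115/160]
  115 → shelf 3 (new)  [load 115/160]
  110 → shelf 4 (new)  [load 110/160]
  30 → shelf 2  [load 145/160]
  120 → shelf 5 (new)  [load 120/160]
  90 → shelf 6 (new)  [load 90/160]
  70 → shelf 6  [load 160/160]
  150 → shelf 7 (new)  [load 150/160]
  60 → shelf 8 (new)  [load 60/160]
  105 → shelf 9 (new)  [load 105/160]
  25 → shelf 1  [load 160/160]
9 shelves opened.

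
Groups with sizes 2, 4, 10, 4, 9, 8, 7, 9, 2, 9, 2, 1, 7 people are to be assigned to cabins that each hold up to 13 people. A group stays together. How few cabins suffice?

Total = 10 + 9 + 9 + 9 + 8 + 7 + 7 + 4 + 4 + 2 + 2 + 2 + 1 = 74 people.
Lower bound: ⌈74/13⌉ = 6 cabins.
Also, 7 groups each exceed 13/2 people, and no two of those can share a cabin, so at least 7 cabins are needed.
A packing using 7 cabins:
  cabin 1: 10 + 2 + 1 = 13
  cabin 2: 9 + 4 = 13
  cabin 3: 9 + 4 = 13
  cabin 4: 9 + 2 + 2 = 13
  cabin 5: 8 = 8
  cabin 6: 7 = 7
  cabin 7: 7 = 7
This matches the lower bound, so 7 is optimal.

7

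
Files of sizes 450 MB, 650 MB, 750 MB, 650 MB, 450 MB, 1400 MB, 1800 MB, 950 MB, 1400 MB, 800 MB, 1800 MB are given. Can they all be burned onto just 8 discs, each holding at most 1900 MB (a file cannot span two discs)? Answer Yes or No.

Yes

A valid assignment using 7 discs:
  disc 1: 1800 = 1800
  disc 2: 1800 = 1800
  disc 3: 1400 + 450 = 1850
  disc 4: 1400 + 450 = 1850
  disc 5: 950 + 800 = 1750
  disc 6: 750 + 650 = 1400
  disc 7: 650 = 650
That uses only 7 ≤ 8, so 8 discs are enough.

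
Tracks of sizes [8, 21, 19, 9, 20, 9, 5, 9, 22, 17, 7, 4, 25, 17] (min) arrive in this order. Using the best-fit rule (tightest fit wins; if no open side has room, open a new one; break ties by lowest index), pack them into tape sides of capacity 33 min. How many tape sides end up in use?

7

  8 → side 1 (new)  [load 8/33]
  21 → side 1  [load 29/33]
  19 → side 2 (new)  [load 19/33]
  9 → side 2  [load 28/33]
  20 → side 3 (new)  [load 20/33]
  9 → side 3  [load 29/33]
  5 → side 2  [load 33/33]
  9 → side 4 (new)  [load 9/33]
  22 → side 4  [load 31/33]
  17 → side 5 (new)  [load 17/33]
  7 → side 5  [load 24/33]
  4 → side 1  [load 33/33]
  25 → side 6 (new)  [load 25/33]
  17 → side 7 (new)  [load 17/33]
7 tape sides opened.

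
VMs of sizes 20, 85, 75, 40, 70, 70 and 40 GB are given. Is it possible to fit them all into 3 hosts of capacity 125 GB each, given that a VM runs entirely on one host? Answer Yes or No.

No

Total = 400 GB; ⌈400/125⌉ = 4.
At least 4 hosts are required, but only 3 are allowed.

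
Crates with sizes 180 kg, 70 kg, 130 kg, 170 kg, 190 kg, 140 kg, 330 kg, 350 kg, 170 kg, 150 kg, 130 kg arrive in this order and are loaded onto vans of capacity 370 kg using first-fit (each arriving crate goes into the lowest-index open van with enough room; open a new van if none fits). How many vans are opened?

7

  180 → van 1 (new)  [load 180/370]
  70 → van 1  [load 250/370]
  130 → van 2 (new)  [load 130/370]
  170 → van 2  [load 300/370]
  190 → van 3 (new)  [load 190/370]
  140 → van 3  [load 330/370]
  330 → van 4 (new)  [load 330/370]
  350 → van 5 (new)  [load 350/370]
  170 → van 6 (new)  [load 170/370]
  150 → van 6  [load 320/370]
  130 → van 7 (new)  [load 130/370]
7 vans opened.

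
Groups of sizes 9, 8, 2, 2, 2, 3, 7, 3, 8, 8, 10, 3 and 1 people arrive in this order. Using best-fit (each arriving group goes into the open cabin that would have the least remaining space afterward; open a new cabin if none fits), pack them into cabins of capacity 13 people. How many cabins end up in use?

6

  9 → cabin 1 (new)  [load 9/13]
  8 → cabin 2 (new)  [load 8/13]
  2 → cabin 1  [load 11/13]
  2 → cabin 1  [load 13/13]
  2 → cabin 2  [load 10/13]
  3 → cabin 2  [load 13/13]
  7 → cabin 3 (new)  [load 7/13]
  3 → cabin 3  [load 10/13]
  8 → cabin 4 (new)  [load 8/13]
  8 → cabin 5 (new)  [load 8/13]
  10 → cabin 6 (new)  [load 10/13]
  3 → cabin 3  [load 13/13]
  1 → cabin 6  [load 11/13]
6 cabins opened.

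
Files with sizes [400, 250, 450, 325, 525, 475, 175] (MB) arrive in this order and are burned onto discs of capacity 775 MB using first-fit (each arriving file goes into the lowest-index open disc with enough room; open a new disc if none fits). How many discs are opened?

  400 → disc 1 (new)  [load 400/775]
  250 → disc 1  [load 650/775]
  450 → disc 2 (new)  [load 450/775]
  325 → disc 2  [load 775/775]
  525 → disc 3 (new)  [load 525/775]
  475 → disc 4 (new)  [load 475/775]
  175 → disc 3  [load 700/775]
4 discs opened.

4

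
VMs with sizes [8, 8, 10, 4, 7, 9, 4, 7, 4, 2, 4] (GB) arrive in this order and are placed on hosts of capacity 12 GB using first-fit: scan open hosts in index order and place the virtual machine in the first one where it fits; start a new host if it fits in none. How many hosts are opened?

6

  8 → host 1 (new)  [load 8/12]
  8 → host 2 (new)  [load 8/12]
  10 → host 3 (new)  [load 10/12]
  4 → host 1  [load 12/12]
  7 → host 4 (new)  [load 7/12]
  9 → host 5 (new)  [load 9/12]
  4 → host 2  [load 12/12]
  7 → host 6 (new)  [load 7/12]
  4 → host 4  [load 11/12]
  2 → host 3  [load 12/12]
  4 → host 6  [load 11/12]
6 hosts opened.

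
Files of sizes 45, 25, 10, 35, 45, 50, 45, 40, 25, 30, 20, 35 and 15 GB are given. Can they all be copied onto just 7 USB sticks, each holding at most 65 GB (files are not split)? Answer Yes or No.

A valid assignment using 7 USB sticks:
  USB stick 1: 50 + 15 = 65
  USB stick 2: 45 + 20 = 65
  USB stick 3: 45 + 10 = 55
  USB stick 4: 45 = 45
  USB stick 5: 40 + 25 = 65
  USB stick 6: 35 + 30 = 65
  USB stick 7: 35 + 25 = 60
Every load is within 65 GB, so 7 USB sticks suffice.

Yes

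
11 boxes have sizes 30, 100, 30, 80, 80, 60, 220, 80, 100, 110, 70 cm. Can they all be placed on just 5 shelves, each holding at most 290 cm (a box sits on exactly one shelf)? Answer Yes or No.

A valid assignment using 4 shelves:
  shelf 1: 220 + 70 = 290
  shelf 2: 110 + 100 + 80 = 290
  shelf 3: 100 + 80 + 80 + 30 = 290
  shelf 4: 60 + 30 = 90
That uses only 4 ≤ 5, so 5 shelves are enough.

Yes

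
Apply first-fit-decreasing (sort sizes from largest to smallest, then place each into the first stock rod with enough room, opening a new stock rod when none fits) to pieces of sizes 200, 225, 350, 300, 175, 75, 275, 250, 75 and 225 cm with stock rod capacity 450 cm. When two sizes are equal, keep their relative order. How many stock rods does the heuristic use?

5

Sorted descending: 350, 300, 275, 250, 225, 225, 200, 175, 75, 75.
  350 → stock rod 1 (new)  [load 350/450]
  300 → stock rod 2 (new)  [load 300/450]
  275 → stock rod 3 (new)  [load 275/450]
  250 → stock rod 4 (new)  [load 250/450]
  225 → stock rod 5 (new)  [load 225/450]
  225 → stock rod 5  [load 450/450]
  200 → stock rod 4  [load 450/450]
  175 → stock rod 3  [load 450/450]
  75 → stock rod 1  [load 425/450]
  75 → stock rod 2  [load 375/450]
5 stock rods opened.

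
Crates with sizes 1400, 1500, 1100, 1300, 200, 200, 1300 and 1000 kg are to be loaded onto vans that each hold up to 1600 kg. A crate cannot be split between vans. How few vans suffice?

Total = 1500 + 1400 + 1300 + 1300 + 1100 + 1000 + 200 + 200 = 8000 kg.
Lower bound: ⌈8000/1600⌉ = 5 vans.
Also, 6 crates each exceed 800 kg, and no two of those can share a van, so at least 6 vans are needed.
A packing using 6 vans:
  van 1: 1500 = 1500
  van 2: 1400 + 200 = 1600
  van 3: 1300 + 200 = 1500
  van 4: 1300 = 1300
  van 5: 1100 = 1100
  van 6: 1000 = 1000
This matches the lower bound, so 6 is optimal.

6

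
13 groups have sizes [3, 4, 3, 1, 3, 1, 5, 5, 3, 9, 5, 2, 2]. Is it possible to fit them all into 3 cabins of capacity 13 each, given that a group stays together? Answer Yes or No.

Total = 46; ⌈46/13⌉ = 4.
At least 4 cabins are required, but only 3 are allowed.

No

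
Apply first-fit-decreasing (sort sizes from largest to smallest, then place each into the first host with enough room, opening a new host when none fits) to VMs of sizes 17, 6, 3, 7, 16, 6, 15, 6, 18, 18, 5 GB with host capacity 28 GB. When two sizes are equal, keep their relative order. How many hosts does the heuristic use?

5

Sorted descending: 18, 18, 17, 16, 15, 7, 6, 6, 6, 5, 3.
  18 → host 1 (new)  [load 18/28]
  18 → host 2 (new)  [load 18/28]
  17 → host 3 (new)  [load 17/28]
  16 → host 4 (new)  [load 16/28]
  15 → host 5 (new)  [load 15/28]
  7 → host 1  [load 25/28]
  6 → host 2  [load 24/28]
  6 → host 3  [load 23/28]
  6 → host 4  [load 22/28]
  5 → host 3  [load 28/28]
  3 → host 1  [load 28/28]
5 hosts opened.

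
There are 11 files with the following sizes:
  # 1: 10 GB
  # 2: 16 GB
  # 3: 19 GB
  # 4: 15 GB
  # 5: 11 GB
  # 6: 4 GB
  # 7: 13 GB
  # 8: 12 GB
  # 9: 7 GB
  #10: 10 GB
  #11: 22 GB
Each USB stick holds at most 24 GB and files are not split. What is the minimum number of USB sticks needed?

Total = 22 + 19 + 16 + 15 + 13 + 12 + 11 + 10 + 10 + 7 + 4 = 139 GB.
Lower bound: ⌈139/24⌉ = 6 USB sticks.
A packing using 7 USB sticks:
  USB stick 1: 22 = 22
  USB stick 2: 19 + 4 = 23
  USB stick 3: 16 + 7 = 23
  USB stick 4: 15 = 15
  USB stick 5: 13 + 11 = 24
  USB stick 6: 12 + 10 = 22
  USB stick 7: 10 = 10
No arrangement into 6 USB sticks stays within capacity, so 7 is optimal.

7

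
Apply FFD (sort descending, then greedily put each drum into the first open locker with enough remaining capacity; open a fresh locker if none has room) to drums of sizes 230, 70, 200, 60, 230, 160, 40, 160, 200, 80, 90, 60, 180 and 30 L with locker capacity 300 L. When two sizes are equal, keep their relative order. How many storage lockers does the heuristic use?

Sorted descending: 230, 230, 200, 200, 180, 160, 160, 90, 80, 70, 60, 60, 40, 30.
  230 → locker 1 (new)  [load 230/300]
  230 → locker 2 (new)  [load 230/300]
  200 → locker 3 (new)  [load 200/300]
  200 → locker 4 (new)  [load 200/300]
  180 → locker 5 (new)  [load 180/300]
  160 → locker 6 (new)  [load 160/300]
  160 → locker 7 (new)  [load 160/300]
  90 → locker 3  [load 290/300]
  80 → locker 4  [load 280/300]
  70 → locker 1  [load 300/300]
  60 → locker 2  [load 290/300]
  60 → locker 5  [load 240/300]
  40 → locker 5  [load 280/300]
  30 → locker 6  [load 190/300]
7 storage lockers opened.

7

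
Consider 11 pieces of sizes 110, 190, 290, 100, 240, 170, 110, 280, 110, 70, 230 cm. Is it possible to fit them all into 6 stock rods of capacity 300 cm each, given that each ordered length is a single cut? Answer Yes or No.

No

Total = 1900 cm; ⌈1900/300⌉ = 7.
At least 7 stock rods are required, but only 6 are allowed.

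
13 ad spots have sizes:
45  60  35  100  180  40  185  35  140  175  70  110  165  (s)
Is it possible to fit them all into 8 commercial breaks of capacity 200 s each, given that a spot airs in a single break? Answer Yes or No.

Yes

A valid assignment using 8 commercial breaks:
  break 1: 185 = 185
  break 2: 180 = 180
  break 3: 175 = 175
  break 4: 165 + 35 = 200
  break 5: 140 + 60 = 200
  break 6: 110 + 70 = 180
  break 7: 100 + 45 + 40 = 185
  break 8: 35 = 35
Every load is within 200 s, so 8 commercial breaks suffice.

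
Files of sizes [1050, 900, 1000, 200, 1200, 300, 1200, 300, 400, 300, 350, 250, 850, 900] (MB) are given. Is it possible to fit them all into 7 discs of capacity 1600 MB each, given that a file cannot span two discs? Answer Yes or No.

A valid assignment using 7 discs:
  disc 1: 1200 + 400 = 1600
  disc 2: 1200 + 350 = 1550
  disc 3: 1050 + 300 + 250 = 1600
  disc 4: 1000 + 300 + 300 = 1600
  disc 5: 900 + 200 = 1100
  disc 6: 900 = 900
  disc 7: 850 = 850
Every load is within 1600 MB, so 7 discs suffice.

Yes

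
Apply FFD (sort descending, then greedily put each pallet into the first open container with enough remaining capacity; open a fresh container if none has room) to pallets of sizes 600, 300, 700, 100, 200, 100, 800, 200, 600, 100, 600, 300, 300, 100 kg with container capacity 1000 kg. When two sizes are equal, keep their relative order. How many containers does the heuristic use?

Sorted descending: 800, 700, 600, 600, 600, 300, 300, 300, 200, 200, 100, 100, 100, 100.
  800 → container 1 (new)  [load 800/1000]
  700 → container 2 (new)  [load 700/1000]
  600 → container 3 (new)  [load 600/1000]
  600 → container 4 (new)  [load 600/1000]
  600 → container 5 (new)  [load 600/1000]
  300 → container 2  [load 1000/1000]
  300 → container 3  [load 900/1000]
  300 → container 4  [load 900/1000]
  200 → container 1  [load 1000/1000]
  200 → container 5  [load 800/1000]
  100 → container 3  [load 1000/1000]
  100 → container 4  [load 1000/1000]
  100 → container 5  [load 900/1000]
  100 → container 5  [load 1000/1000]
5 containers opened.

5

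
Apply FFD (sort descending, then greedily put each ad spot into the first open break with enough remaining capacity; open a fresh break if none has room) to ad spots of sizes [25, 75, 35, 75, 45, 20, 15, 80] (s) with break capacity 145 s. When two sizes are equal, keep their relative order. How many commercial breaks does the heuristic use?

Sorted descending: 80, 75, 75, 45, 35, 25, 20, 15.
  80 → break 1 (new)  [load 80/145]
  75 → break 2 (new)  [load 75/145]
  75 → break 3 (new)  [load 75/145]
  45 → break 1  [load 125/145]
  35 → break 2  [load 110/145]
  25 → break 2  [load 135/145]
  20 → break 1  [load 145/145]
  15 → break 3  [load 90/145]
3 commercial breaks opened.

3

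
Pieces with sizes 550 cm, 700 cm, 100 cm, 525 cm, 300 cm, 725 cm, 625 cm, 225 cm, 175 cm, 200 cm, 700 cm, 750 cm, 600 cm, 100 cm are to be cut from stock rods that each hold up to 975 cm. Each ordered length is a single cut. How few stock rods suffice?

Total = 750 + 725 + 700 + 700 + 625 + 600 + 550 + 525 + 300 + 225 + 200 + 175 + 100 + 100 = 6275 cm.
Lower bound: ⌈6275/975⌉ = 7 stock rods.
Also, 8 pieces each exceed 975/2 cm, and no two of those can share a stock rod, so at least 8 stock rods are needed.
A packing using 8 stock rods:
  stock rod 1: 750 + 225 = 975
  stock rod 2: 725 + 200 = 925
  stock rod 3: 700 + 175 + 100 = 975
  stock rod 4: 700 + 100 = 800
  stock rod 5: 625 + 300 = 925
  stock rod 6: 600 = 600
  stock rod 7: 550 = 550
  stock rod 8: 525 = 525
This matches the lower bound, so 8 is optimal.

8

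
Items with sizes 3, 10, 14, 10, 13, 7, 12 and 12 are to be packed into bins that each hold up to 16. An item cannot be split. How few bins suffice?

Total = 14 + 13 + 12 + 12 + 10 + 10 + 7 + 3 = 81.
Lower bound: ⌈81/16⌉ = 6 bins.
A packing using 7 bins:
  bin 1: 14 = 14
  bin 2: 13 + 3 = 16
  bin 3: 12 = 12
  bin 4: 12 = 12
  bin 5: 10 = 10
  bin 6: 10 = 10
  bin 7: 7 = 7
No arrangement into 6 bins stays within capacity, so 7 is optimal.

7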